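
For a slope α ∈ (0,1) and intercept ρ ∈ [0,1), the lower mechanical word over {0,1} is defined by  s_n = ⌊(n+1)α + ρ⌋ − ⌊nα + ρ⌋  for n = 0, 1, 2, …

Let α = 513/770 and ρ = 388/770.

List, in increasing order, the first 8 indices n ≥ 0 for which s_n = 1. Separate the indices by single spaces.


0 2 3 5 6 8 9 11

n=0: ⌊901/770⌋−⌊388/770⌋ = 1−0 = 1  ← one
n=1: ⌊1414/770⌋−⌊901/770⌋ = 1−1 = 0
n=2: ⌊1927/770⌋−⌊1414/770⌋ = 2−1 = 1  ← one
n=3: ⌊2440/770⌋−⌊1927/770⌋ = 3−2 = 1  ← one
n=4: ⌊2953/770⌋−⌊2440/770⌋ = 3−3 = 0
n=5: ⌊3466/770⌋−⌊2953/770⌋ = 4−3 = 1  ← one
n=6: ⌊3979/770⌋−⌊3466/770⌋ = 5−4 = 1  ← one
n=7: ⌊4492/770⌋−⌊3979/770⌋ = 5−5 = 0
n=8: ⌊5005/770⌋−⌊4492/770⌋ = 6−5 = 1  ← one
n=9: ⌊5518/770⌋−⌊5005/770⌋ = 7−6 = 1  ← one
n=10: ⌊6031/770⌋−⌊5518/770⌋ = 7−7 = 0
n=11: ⌊6544/770⌋−⌊6031/770⌋ = 8−7 = 1  ← one
positions of the first 8 ones: 0 2 3 5 6 8 9 11


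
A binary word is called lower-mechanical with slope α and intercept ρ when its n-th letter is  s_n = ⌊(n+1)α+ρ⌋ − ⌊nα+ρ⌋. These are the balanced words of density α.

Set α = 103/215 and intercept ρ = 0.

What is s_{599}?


1

(n+1)α + ρ = (600·103) / 215 = 61800/215
nα + ρ     = (599·103) / 215 = 61697/215
⌊61800/215⌋ = 287,  ⌊61697/215⌋ = 286
s_{599} = 287 − 286 = 1


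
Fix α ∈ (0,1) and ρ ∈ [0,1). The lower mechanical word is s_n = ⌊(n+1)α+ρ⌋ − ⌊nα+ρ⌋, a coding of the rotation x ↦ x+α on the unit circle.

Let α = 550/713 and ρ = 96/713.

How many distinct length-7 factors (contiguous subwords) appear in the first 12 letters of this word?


6

t_n = ⌊(n·550+96)/713⌋ for n = 0 … 12:
  n=0…9: ⌊96/713⌋=0 ⌊646/713⌋=0 ⌊1196/713⌋=1 ⌊1746/713⌋=2 ⌊2296/713⌋=3 ⌊2846/713⌋=3 ⌊3396/713⌋=4 ⌊3946/713⌋=5 ⌊4496/713⌋=6 ⌊5046/713⌋=7
  n=10…12: ⌊5596/713⌋=7 ⌊6146/713⌋=8 ⌊6696/713⌋=9
s_n = t_(n+1) − t_n for n = 0 … 11 gives
prefix = 011101111011
slide a length-7 window over [0..6] … [5..11] (6 windows); first occurrence of each distinct factor:
  [  0..  6] 0111011
  [  1..  7] 1110111
  [  2..  8] 1101111
  [  3..  9] 1011110
  [  4.. 10] 0111101
  [  5.. 11] 1111011
distinct factors: {0111011, 0111101, 1011110, 1101111, 1110111, 1111011}
count = 6  (Sturmian bound for length 7 is 8)


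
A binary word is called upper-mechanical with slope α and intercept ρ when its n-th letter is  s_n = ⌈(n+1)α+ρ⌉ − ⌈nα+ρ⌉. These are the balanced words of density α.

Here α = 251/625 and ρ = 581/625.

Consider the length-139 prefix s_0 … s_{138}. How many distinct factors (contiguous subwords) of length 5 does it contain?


t_n = ⌈(n·251+581)/625⌉ for n = 0 … 139:
  n=0…9: ⌈581/625⌉=1 ⌈832/625⌉=2 ⌈1083/625⌉=2 ⌈1334/625⌉=3 ⌈1585/625⌉=3 ⌈1836/625⌉=3 ⌈2087/625⌉=4 ⌈2338/625⌉=4 ⌈2589/625⌉=5 ⌈2840/625⌉=5
  n=10…19: ⌈3091/625⌉=5 ⌈3342/625⌉=6 ⌈3593/625⌉=6 ⌈3844/625⌉=7 ⌈4095/625⌉=7 ⌈4346/625⌉=7 ⌈4597/625⌉=8 ⌈4848/625⌉=8 ⌈5099/625⌉=9 ⌈5350/625⌉=9
  n=20…29: ⌈5601/625⌉=9 ⌈5852/625⌉=10 ⌈6103/625⌉=10 ⌈6354/625⌉=11 ⌈6605/625⌉=11 ⌈6856/625⌉=11 ⌈7107/625⌉=12 ⌈7358/625⌉=12 ⌈7609/625⌉=13 ⌈7860/625⌉=13
  n=30…39: ⌈8111/625⌉=13 ⌈8362/625⌉=14 ⌈8613/625⌉=14 ⌈8864/625⌉=15 ⌈9115/625⌉=15 ⌈9366/625⌉=15 ⌈9617/625⌉=16 ⌈9868/625⌉=16 ⌈10119/625⌉=17 ⌈10370/625⌉=17
  n=40…49: ⌈10621/625⌉=17 ⌈10872/625⌉=18 ⌈11123/625⌉=18 ⌈11374/625⌉=19 ⌈11625/625⌉=19 ⌈11876/625⌉=20 ⌈12127/625⌉=20 ⌈12378/625⌉=20 ⌈12629/625⌉=21 ⌈12880/625⌉=21
  n=50…59: ⌈13131/625⌉=22 ⌈13382/625⌉=22 ⌈13633/625⌉=22 ⌈13884/625⌉=23 ⌈14135/625⌉=23 ⌈14386/625⌉=24 ⌈14637/625⌉=24 ⌈14888/625⌉=24 ⌈15139/625⌉=25 ⌈15390/625⌉=25
  n=60…69: ⌈15641/625⌉=26 ⌈15892/625⌉=26 ⌈16143/625⌉=26 ⌈16394/625⌉=27 ⌈16645/625⌉=27 ⌈16896/625⌉=28 ⌈17147/625⌉=28 ⌈17398/625⌉=28 ⌈17649/625⌉=29 ⌈17900/625⌉=29
  n=70…79: ⌈18151/625⌉=30 ⌈18402/625⌉=30 ⌈18653/625⌉=30 ⌈18904/625⌉=31 ⌈19155/625⌉=31 ⌈19406/625⌉=32 ⌈19657/625⌉=32 ⌈19908/625⌉=32 ⌈20159/625⌉=33 ⌈20410/625⌉=33
  n=80…89: ⌈20661/625⌉=34 ⌈20912/625⌉=34 ⌈21163/625⌉=34 ⌈21414/625⌉=35 ⌈21665/625⌉=35 ⌈21916/625⌉=36 ⌈22167/625⌉=36 ⌈22418/625⌉=36 ⌈22669/625⌉=37 ⌈22920/625⌉=37
  n=90…99: ⌈23171/625⌉=38 ⌈23422/625⌉=38 ⌈23673/625⌉=38 ⌈23924/625⌉=39 ⌈24175/625⌉=39 ⌈24426/625⌉=40 ⌈24677/625⌉=40 ⌈24928/625⌉=40 ⌈25179/625⌉=41 ⌈25430/625⌉=41
  n=100…109: ⌈25681/625⌉=42 ⌈25932/625⌉=42 ⌈26183/625⌉=42 ⌈26434/625⌉=43 ⌈26685/625⌉=43 ⌈26936/625⌉=44 ⌈27187/625⌉=44 ⌈27438/625⌉=44 ⌈27689/625⌉=45 ⌈27940/625⌉=45
  n=110…119: ⌈28191/625⌉=46 ⌈28442/625⌉=46 ⌈28693/625⌉=46 ⌈28944/625⌉=47 ⌈29195/625⌉=47 ⌈29446/625⌉=48 ⌈29697/625⌉=48 ⌈29948/625⌉=48 ⌈30199/625⌉=49 ⌈30450/625⌉=49
  n=120…129: ⌈30701/625⌉=50 ⌈30952/625⌉=50 ⌈31203/625⌉=50 ⌈31454/625⌉=51 ⌈31705/625⌉=51 ⌈31956/625⌉=52 ⌈32207/625⌉=52 ⌈32458/625⌉=52 ⌈32709/625⌉=53 ⌈32960/625⌉=53
  n=130…139: ⌈33211/625⌉=54 ⌈33462/625⌉=54 ⌈33713/625⌉=54 ⌈33964/625⌉=55 ⌈34215/625⌉=55 ⌈34466/625⌉=56 ⌈34717/625⌉=56 ⌈34968/625⌉=56 ⌈35219/625⌉=57 ⌈35470/625⌉=57
s_n = t_(n+1) − t_n for n = 0 … 138 gives
prefix = 1010010100101001010010100101001010010100101010010100101001010010100101001010010100101001010010100101001010010100101001010010100101001010010
slide a length-5 window over [0..4] … [134..138] (135 windows); first occurrence of each distinct factor:
  [  0..  4] 10100
  [  1..  5] 01001
  [  2..  6] 10010
  [  3..  7] 00101
  [  4..  8] 01010
  [ 40.. 44] 10101
  (the other 129 windows repeat one of these)
distinct factors: {00101, 01001, 01010, 10010, 10100, 10101}
count = 6  (Sturmian bound for length 5 is 6)

6


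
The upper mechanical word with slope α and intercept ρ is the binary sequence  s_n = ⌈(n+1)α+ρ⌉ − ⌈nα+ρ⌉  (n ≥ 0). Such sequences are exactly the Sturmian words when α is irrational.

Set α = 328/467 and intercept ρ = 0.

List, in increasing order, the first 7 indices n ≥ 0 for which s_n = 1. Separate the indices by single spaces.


0 1 2 4 5 7 8

n=0: ⌈328/467⌉−⌈0/467⌉ = 1−0 = 1  ← one
n=1: ⌈656/467⌉−⌈328/467⌉ = 2−1 = 1  ← one
n=2: ⌈984/467⌉−⌈656/467⌉ = 3−2 = 1  ← one
n=3: ⌈1312/467⌉−⌈984/467⌉ = 3−3 = 0
n=4: ⌈1640/467⌉−⌈1312/467⌉ = 4−3 = 1  ← one
n=5: ⌈1968/467⌉−⌈1640/467⌉ = 5−4 = 1  ← one
n=6: ⌈2296/467⌉−⌈1968/467⌉ = 5−5 = 0
n=7: ⌈2624/467⌉−⌈2296/467⌉ = 6−5 = 1  ← one
n=8: ⌈2952/467⌉−⌈2624/467⌉ = 7−6 = 1  ← one
positions of the first 7 ones: 0 1 2 4 5 7 8


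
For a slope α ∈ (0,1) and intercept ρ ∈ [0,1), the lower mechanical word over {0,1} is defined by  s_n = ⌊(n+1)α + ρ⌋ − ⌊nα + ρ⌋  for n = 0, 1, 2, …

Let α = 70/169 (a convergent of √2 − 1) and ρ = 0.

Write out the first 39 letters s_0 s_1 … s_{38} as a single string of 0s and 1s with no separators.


n=0: ⌊(1·70)/169⌋ − ⌊(0·70)/169⌋ = ⌊70/169⌋ − ⌊0/169⌋ = 0 − 0 = 0
n=1: ⌊(2·70)/169⌋ − ⌊(1·70)/169⌋ = ⌊140/169⌋ − ⌊70/169⌋ = 0 − 0 = 0
n=2: ⌊(3·70)/169⌋ − ⌊(2·70)/169⌋ = ⌊210/169⌋ − ⌊140/169⌋ = 1 − 0 = 1
n=3: ⌊(4·70)/169⌋ − ⌊(3·70)/169⌋ = ⌊280/169⌋ − ⌊210/169⌋ = 1 − 1 = 0
n=4: ⌊(5·70)/169⌋ − ⌊(4·70)/169⌋ = ⌊350/169⌋ − ⌊280/169⌋ = 2 − 1 = 1
n=5: ⌊(6·70)/169⌋ − ⌊(5·70)/169⌋ = ⌊420/169⌋ − ⌊350/169⌋ = 2 − 2 = 0
n=6: ⌊(7·70)/169⌋ − ⌊(6·70)/169⌋ = ⌊490/169⌋ − ⌊420/169⌋ = 2 − 2 = 0
n=7: ⌊(8·70)/169⌋ − ⌊(7·70)/169⌋ = ⌊560/169⌋ − ⌊490/169⌋ = 3 − 2 = 1
n=8: ⌊(9·70)/169⌋ − ⌊(8·70)/169⌋ = ⌊630/169⌋ − ⌊560/169⌋ = 3 − 3 = 0
n=9: ⌊(10·70)/169⌋ − ⌊(9·70)/169⌋ = ⌊700/169⌋ − ⌊630/169⌋ = 4 − 3 = 1
n=10: ⌊(11·70)/169⌋ − ⌊(10·70)/169⌋ = ⌊770/169⌋ − ⌊700/169⌋ = 4 − 4 = 0
n=11: ⌊(12·70)/169⌋ − ⌊(11·70)/169⌋ = ⌊840/169⌋ − ⌊770/169⌋ = 4 − 4 = 0
n=12: ⌊(13·70)/169⌋ − ⌊(12·70)/169⌋ = ⌊910/169⌋ − ⌊840/169⌋ = 5 − 4 = 1
n=13: ⌊(14·70)/169⌋ − ⌊(13·70)/169⌋ = ⌊980/169⌋ − ⌊910/169⌋ = 5 − 5 = 0
n=14: ⌊(15·70)/169⌋ − ⌊(14·70)/169⌋ = ⌊1050/169⌋ − ⌊980/169⌋ = 6 − 5 = 1
n=15: ⌊(16·70)/169⌋ − ⌊(15·70)/169⌋ = ⌊1120/169⌋ − ⌊1050/169⌋ = 6 − 6 = 0
n=16: ⌊(17·70)/169⌋ − ⌊(16·70)/169⌋ = ⌊1190/169⌋ − ⌊1120/169⌋ = 7 − 6 = 1
n=17: ⌊(18·70)/169⌋ − ⌊(17·70)/169⌋ = ⌊1260/169⌋ − ⌊1190/169⌋ = 7 − 7 = 0
n=18: ⌊(19·70)/169⌋ − ⌊(18·70)/169⌋ = ⌊1330/169⌋ − ⌊1260/169⌋ = 7 − 7 = 0
n=19: ⌊(20·70)/169⌋ − ⌊(19·70)/169⌋ = ⌊1400/169⌋ − ⌊1330/169⌋ = 8 − 7 = 1
n=20: ⌊(21·70)/169⌋ − ⌊(20·70)/169⌋ = ⌊1470/169⌋ − ⌊1400/169⌋ = 8 − 8 = 0
n=21: ⌊(22·70)/169⌋ − ⌊(21·70)/169⌋ = ⌊1540/169⌋ − ⌊1470/169⌋ = 9 − 8 = 1
n=22: ⌊(23·70)/169⌋ − ⌊(22·70)/169⌋ = ⌊1610/169⌋ − ⌊1540/169⌋ = 9 − 9 = 0
n=23: ⌊(24·70)/169⌋ − ⌊(23·70)/169⌋ = ⌊1680/169⌋ − ⌊1610/169⌋ = 9 − 9 = 0
n=24: ⌊(25·70)/169⌋ − ⌊(24·70)/169⌋ = ⌊1750/169⌋ − ⌊1680/169⌋ = 10 − 9 = 1
n=25: ⌊(26·70)/169⌋ − ⌊(25·70)/169⌋ = ⌊1820/169⌋ − ⌊1750/169⌋ = 10 − 10 = 0
n=26: ⌊(27·70)/169⌋ − ⌊(26·70)/169⌋ = ⌊1890/169⌋ − ⌊1820/169⌋ = 11 − 10 = 1
n=27: ⌊(28·70)/169⌋ − ⌊(27·70)/169⌋ = ⌊1960/169⌋ − ⌊1890/169⌋ = 11 − 11 = 0
n=28: ⌊(29·70)/169⌋ − ⌊(28·70)/169⌋ = ⌊2030/169⌋ − ⌊1960/169⌋ = 12 − 11 = 1
n=29: ⌊(30·70)/169⌋ − ⌊(29·70)/169⌋ = ⌊2100/169⌋ − ⌊2030/169⌋ = 12 − 12 = 0
n=30: ⌊(31·70)/169⌋ − ⌊(30·70)/169⌋ = ⌊2170/169⌋ − ⌊2100/169⌋ = 12 − 12 = 0
n=31: ⌊(32·70)/169⌋ − ⌊(31·70)/169⌋ = ⌊2240/169⌋ − ⌊2170/169⌋ = 13 − 12 = 1
n=32: ⌊(33·70)/169⌋ − ⌊(32·70)/169⌋ = ⌊2310/169⌋ − ⌊2240/169⌋ = 13 − 13 = 0
n=33: ⌊(34·70)/169⌋ − ⌊(33·70)/169⌋ = ⌊2380/169⌋ − ⌊2310/169⌋ = 14 − 13 = 1
n=34: ⌊(35·70)/169⌋ − ⌊(34·70)/169⌋ = ⌊2450/169⌋ − ⌊2380/169⌋ = 14 − 14 = 0
n=35: ⌊(36·70)/169⌋ − ⌊(35·70)/169⌋ = ⌊2520/169⌋ − ⌊2450/169⌋ = 14 − 14 = 0
n=36: ⌊(37·70)/169⌋ − ⌊(36·70)/169⌋ = ⌊2590/169⌋ − ⌊2520/169⌋ = 15 − 14 = 1
n=37: ⌊(38·70)/169⌋ − ⌊(37·70)/169⌋ = ⌊2660/169⌋ − ⌊2590/169⌋ = 15 − 15 = 0
n=38: ⌊(39·70)/169⌋ − ⌊(38·70)/169⌋ = ⌊2730/169⌋ − ⌊2660/169⌋ = 16 − 15 = 1

001010010100101010010100101010010100101


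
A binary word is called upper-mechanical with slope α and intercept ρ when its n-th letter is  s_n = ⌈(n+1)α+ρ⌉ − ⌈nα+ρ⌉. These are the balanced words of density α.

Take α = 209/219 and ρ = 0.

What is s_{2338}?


(n+1)α + ρ = (2339·209) / 219 = 488851/219
nα + ρ     = (2338·209) / 219 = 488642/219
⌈488851/219⌉ = 2233,  ⌈488642/219⌉ = 2232
s_{2338} = 2233 − 2232 = 1

1


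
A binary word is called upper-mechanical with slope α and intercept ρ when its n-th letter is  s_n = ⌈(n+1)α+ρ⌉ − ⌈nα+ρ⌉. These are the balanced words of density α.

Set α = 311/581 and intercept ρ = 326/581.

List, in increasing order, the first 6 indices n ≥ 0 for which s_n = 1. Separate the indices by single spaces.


n=0: ⌈637/581⌉−⌈326/581⌉ = 2−1 = 1  ← one
n=1: ⌈948/581⌉−⌈637/581⌉ = 2−2 = 0
n=2: ⌈1259/581⌉−⌈948/581⌉ = 3−2 = 1  ← one
n=3: ⌈1570/581⌉−⌈1259/581⌉ = 3−3 = 0
n=4: ⌈1881/581⌉−⌈1570/581⌉ = 4−3 = 1  ← one
n=5: ⌈2192/581⌉−⌈1881/581⌉ = 4−4 = 0
n=6: ⌈2503/581⌉−⌈2192/581⌉ = 5−4 = 1  ← one
n=7: ⌈2814/581⌉−⌈2503/581⌉ = 5−5 = 0
n=8: ⌈3125/581⌉−⌈2814/581⌉ = 6−5 = 1  ← one
n=9: ⌈3436/581⌉−⌈3125/581⌉ = 6−6 = 0
n=10: ⌈3747/581⌉−⌈3436/581⌉ = 7−6 = 1  ← one
positions of the first 6 ones: 0 2 4 6 8 10

0 2 4 6 8 10


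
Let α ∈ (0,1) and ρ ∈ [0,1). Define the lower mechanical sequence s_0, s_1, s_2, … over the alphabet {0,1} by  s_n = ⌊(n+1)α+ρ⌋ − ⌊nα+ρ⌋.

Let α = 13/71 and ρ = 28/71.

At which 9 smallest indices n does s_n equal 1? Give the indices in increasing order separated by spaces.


n=0: ⌊41/71⌋−⌊28/71⌋ = 0−0 = 0
n=1: ⌊54/71⌋−⌊41/71⌋ = 0−0 = 0
n=2: ⌊67/71⌋−⌊54/71⌋ = 0−0 = 0
n=3: ⌊80/71⌋−⌊67/71⌋ = 1−0 = 1  ← one
n=4: ⌊93/71⌋−⌊80/71⌋ = 1−1 = 0
n=5: ⌊106/71⌋−⌊93/71⌋ = 1−1 = 0
n=6: ⌊119/71⌋−⌊106/71⌋ = 1−1 = 0
n=7: ⌊132/71⌋−⌊119/71⌋ = 1−1 = 0
n=8: ⌊145/71⌋−⌊132/71⌋ = 2−1 = 1  ← one
n=9: ⌊158/71⌋−⌊145/71⌋ = 2−2 = 0
n=10: ⌊171/71⌋−⌊158/71⌋ = 2−2 = 0
n=11: ⌊184/71⌋−⌊171/71⌋ = 2−2 = 0
n=12: ⌊197/71⌋−⌊184/71⌋ = 2−2 = 0
n=13: ⌊210/71⌋−⌊197/71⌋ = 2−2 = 0
n=14: ⌊223/71⌋−⌊210/71⌋ = 3−2 = 1  ← one
n=15: ⌊236/71⌋−⌊223/71⌋ = 3−3 = 0
n=16: ⌊249/71⌋−⌊236/71⌋ = 3−3 = 0
n=17: ⌊262/71⌋−⌊249/71⌋ = 3−3 = 0
n=18: ⌊275/71⌋−⌊262/71⌋ = 3−3 = 0
n=19: ⌊288/71⌋−⌊275/71⌋ = 4−3 = 1  ← one
n=20: ⌊301/71⌋−⌊288/71⌋ = 4−4 = 0
n=21: ⌊314/71⌋−⌊301/71⌋ = 4−4 = 0
n=22: ⌊327/71⌋−⌊314/71⌋ = 4−4 = 0
n=23: ⌊340/71⌋−⌊327/71⌋ = 4−4 = 0
n=24: ⌊353/71⌋−⌊340/71⌋ = 4−4 = 0
n=25: ⌊366/71⌋−⌊353/71⌋ = 5−4 = 1  ← one
n=26: ⌊379/71⌋−⌊366/71⌋ = 5−5 = 0
n=27: ⌊392/71⌋−⌊379/71⌋ = 5−5 = 0
n=28: ⌊405/71⌋−⌊392/71⌋ = 5−5 = 0
n=29: ⌊418/71⌋−⌊405/71⌋ = 5−5 = 0
n=30: ⌊431/71⌋−⌊418/71⌋ = 6−5 = 1  ← one
n=31: ⌊444/71⌋−⌊431/71⌋ = 6−6 = 0
n=32: ⌊457/71⌋−⌊444/71⌋ = 6−6 = 0
n=33: ⌊470/71⌋−⌊457/71⌋ = 6−6 = 0
n=34: ⌊483/71⌋−⌊470/71⌋ = 6−6 = 0
n=35: ⌊496/71⌋−⌊483/71⌋ = 6−6 = 0
n=36: ⌊509/71⌋−⌊496/71⌋ = 7−6 = 1  ← one
n=37: ⌊522/71⌋−⌊509/71⌋ = 7−7 = 0
n=38: ⌊535/71⌋−⌊522/71⌋ = 7−7 = 0
n=39: ⌊548/71⌋−⌊535/71⌋ = 7−7 = 0
n=40: ⌊561/71⌋−⌊548/71⌋ = 7−7 = 0
n=41: ⌊574/71⌋−⌊561/71⌋ = 8−7 = 1  ← one
n=42: ⌊587/71⌋−⌊574/71⌋ = 8−8 = 0
n=43: ⌊600/71⌋−⌊587/71⌋ = 8−8 = 0
n=44: ⌊613/71⌋−⌊600/71⌋ = 8−8 = 0
n=45: ⌊626/71⌋−⌊613/71⌋ = 8−8 = 0
n=46: ⌊639/71⌋−⌊626/71⌋ = 9−8 = 1  ← one
positions of the first 9 ones: 3 8 14 19 25 30 36 41 46

3 8 14 19 25 30 36 41 46


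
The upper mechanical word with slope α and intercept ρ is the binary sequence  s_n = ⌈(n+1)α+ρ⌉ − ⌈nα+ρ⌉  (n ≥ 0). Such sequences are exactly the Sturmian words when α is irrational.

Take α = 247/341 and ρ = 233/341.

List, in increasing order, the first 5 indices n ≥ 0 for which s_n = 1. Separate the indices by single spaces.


0 1 3 4 5

n=0: ⌈480/341⌉−⌈233/341⌉ = 2−1 = 1  ← one
n=1: ⌈727/341⌉−⌈480/341⌉ = 3−2 = 1  ← one
n=2: ⌈974/341⌉−⌈727/341⌉ = 3−3 = 0
n=3: ⌈1221/341⌉−⌈974/341⌉ = 4−3 = 1  ← one
n=4: ⌈1468/341⌉−⌈1221/341⌉ = 5−4 = 1  ← one
n=5: ⌈1715/341⌉−⌈1468/341⌉ = 6−5 = 1  ← one
positions of the first 5 ones: 0 1 3 4 5


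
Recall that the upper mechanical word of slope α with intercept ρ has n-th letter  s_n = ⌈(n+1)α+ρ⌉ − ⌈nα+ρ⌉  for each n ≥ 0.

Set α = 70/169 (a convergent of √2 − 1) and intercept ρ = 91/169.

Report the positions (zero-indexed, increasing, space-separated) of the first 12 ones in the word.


n=0: ⌈161/169⌉−⌈91/169⌉ = 1−1 = 0
n=1: ⌈231/169⌉−⌈161/169⌉ = 2−1 = 1  ← one
n=2: ⌈301/169⌉−⌈231/169⌉ = 2−2 = 0
n=3: ⌈371/169⌉−⌈301/169⌉ = 3−2 = 1  ← one
n=4: ⌈441/169⌉−⌈371/169⌉ = 3−3 = 0
n=5: ⌈511/169⌉−⌈441/169⌉ = 4−3 = 1  ← one
n=6: ⌈581/169⌉−⌈511/169⌉ = 4−4 = 0
n=7: ⌈651/169⌉−⌈581/169⌉ = 4−4 = 0
n=8: ⌈721/169⌉−⌈651/169⌉ = 5−4 = 1  ← one
n=9: ⌈791/169⌉−⌈721/169⌉ = 5−5 = 0
n=10: ⌈861/169⌉−⌈791/169⌉ = 6−5 = 1  ← one
n=11: ⌈931/169⌉−⌈861/169⌉ = 6−6 = 0
n=12: ⌈1001/169⌉−⌈931/169⌉ = 6−6 = 0
n=13: ⌈1071/169⌉−⌈1001/169⌉ = 7−6 = 1  ← one
n=14: ⌈1141/169⌉−⌈1071/169⌉ = 7−7 = 0
n=15: ⌈1211/169⌉−⌈1141/169⌉ = 8−7 = 1  ← one
n=16: ⌈1281/169⌉−⌈1211/169⌉ = 8−8 = 0
n=17: ⌈1351/169⌉−⌈1281/169⌉ = 8−8 = 0
n=18: ⌈1421/169⌉−⌈1351/169⌉ = 9−8 = 1  ← one
n=19: ⌈1491/169⌉−⌈1421/169⌉ = 9−9 = 0
n=20: ⌈1561/169⌉−⌈1491/169⌉ = 10−9 = 1  ← one
n=21: ⌈1631/169⌉−⌈1561/169⌉ = 10−10 = 0
n=22: ⌈1701/169⌉−⌈1631/169⌉ = 11−10 = 1  ← one
n=23: ⌈1771/169⌉−⌈1701/169⌉ = 11−11 = 0
n=24: ⌈1841/169⌉−⌈1771/169⌉ = 11−11 = 0
n=25: ⌈1911/169⌉−⌈1841/169⌉ = 12−11 = 1  ← one
n=26: ⌈1981/169⌉−⌈1911/169⌉ = 12−12 = 0
n=27: ⌈2051/169⌉−⌈1981/169⌉ = 13−12 = 1  ← one
positions of the first 12 ones: 1 3 5 8 10 13 15 18 20 22 25 27

1 3 5 8 10 13 15 18 20 22 25 27


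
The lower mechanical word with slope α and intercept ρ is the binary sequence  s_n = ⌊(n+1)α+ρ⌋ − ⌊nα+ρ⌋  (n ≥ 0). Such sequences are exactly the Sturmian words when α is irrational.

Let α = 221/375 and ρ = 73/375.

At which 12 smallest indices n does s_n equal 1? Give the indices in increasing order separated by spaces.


n=0: ⌊294/375⌋−⌊73/375⌋ = 0−0 = 0
n=1: ⌊515/375⌋−⌊294/375⌋ = 1−0 = 1  ← one
n=2: ⌊736/375⌋−⌊515/375⌋ = 1−1 = 0
n=3: ⌊957/375⌋−⌊736/375⌋ = 2−1 = 1  ← one
n=4: ⌊1178/375⌋−⌊957/375⌋ = 3−2 = 1  ← one
n=5: ⌊1399/375⌋−⌊1178/375⌋ = 3−3 = 0
n=6: ⌊1620/375⌋−⌊1399/375⌋ = 4−3 = 1  ← one
n=7: ⌊1841/375⌋−⌊1620/375⌋ = 4−4 = 0
n=8: ⌊2062/375⌋−⌊1841/375⌋ = 5−4 = 1  ← one
n=9: ⌊2283/375⌋−⌊2062/375⌋ = 6−5 = 1  ← one
n=10: ⌊2504/375⌋−⌊2283/375⌋ = 6−6 = 0
n=11: ⌊2725/375⌋−⌊2504/375⌋ = 7−6 = 1  ← one
n=12: ⌊2946/375⌋−⌊2725/375⌋ = 7−7 = 0
n=13: ⌊3167/375⌋−⌊2946/375⌋ = 8−7 = 1  ← one
n=14: ⌊3388/375⌋−⌊3167/375⌋ = 9−8 = 1  ← one
n=15: ⌊3609/375⌋−⌊3388/375⌋ = 9−9 = 0
n=16: ⌊3830/375⌋−⌊3609/375⌋ = 10−9 = 1  ← one
n=17: ⌊4051/375⌋−⌊3830/375⌋ = 10−10 = 0
n=18: ⌊4272/375⌋−⌊4051/375⌋ = 11−10 = 1  ← one
n=19: ⌊4493/375⌋−⌊4272/375⌋ = 11−11 = 0
n=20: ⌊4714/375⌋−⌊4493/375⌋ = 12−11 = 1  ← one
positions of the first 12 ones: 1 3 4 6 8 9 11 13 14 16 18 20

1 3 4 6 8 9 11 13 14 16 18 20


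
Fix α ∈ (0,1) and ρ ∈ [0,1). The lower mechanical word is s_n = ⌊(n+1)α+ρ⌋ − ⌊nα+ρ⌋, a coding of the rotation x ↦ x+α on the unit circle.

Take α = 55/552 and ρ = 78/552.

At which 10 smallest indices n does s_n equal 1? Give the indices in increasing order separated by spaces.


n=0: ⌊133/552⌋−⌊78/552⌋ = 0−0 = 0
n=1: ⌊188/552⌋−⌊133/552⌋ = 0−0 = 0
  …
n=8: ⌊573/552⌋−⌊518/552⌋ = 1−0 = 1  ← one
n=9: ⌊628/552⌋−⌊573/552⌋ = 1−1 = 0
n=10: ⌊683/552⌋−⌊628/552⌋ = 1−1 = 0
  …
n=18: ⌊1123/552⌋−⌊1068/552⌋ = 2−1 = 1  ← one
n=19: ⌊1178/552⌋−⌊1123/552⌋ = 2−2 = 0
n=20: ⌊1233/552⌋−⌊1178/552⌋ = 2−2 = 0
  …
n=28: ⌊1673/552⌋−⌊1618/552⌋ = 3−2 = 1  ← one
n=29: ⌊1728/552⌋−⌊1673/552⌋ = 3−3 = 0
n=30: ⌊1783/552⌋−⌊1728/552⌋ = 3−3 = 0
  …
n=38: ⌊2223/552⌋−⌊2168/552⌋ = 4−3 = 1  ← one
n=39: ⌊2278/552⌋−⌊2223/552⌋ = 4−4 = 0
n=40: ⌊2333/552⌋−⌊2278/552⌋ = 4−4 = 0
  …
n=48: ⌊2773/552⌋−⌊2718/552⌋ = 5−4 = 1  ← one
n=49: ⌊2828/552⌋−⌊2773/552⌋ = 5−5 = 0
n=50: ⌊2883/552⌋−⌊2828/552⌋ = 5−5 = 0
  …
n=58: ⌊3323/552⌋−⌊3268/552⌋ = 6−5 = 1  ← one
n=59: ⌊3378/552⌋−⌊3323/552⌋ = 6−6 = 0
n=60: ⌊3433/552⌋−⌊3378/552⌋ = 6−6 = 0
  …
n=68: ⌊3873/552⌋−⌊3818/552⌋ = 7−6 = 1  ← one
n=69: ⌊3928/552⌋−⌊3873/552⌋ = 7−7 = 0
n=70: ⌊3983/552⌋−⌊3928/552⌋ = 7−7 = 0
  …
n=78: ⌊4423/552⌋−⌊4368/552⌋ = 8−7 = 1  ← one
n=79: ⌊4478/552⌋−⌊4423/552⌋ = 8−8 = 0
n=80: ⌊4533/552⌋−⌊4478/552⌋ = 8−8 = 0
  …
n=88: ⌊4973/552⌋−⌊4918/552⌋ = 9−8 = 1  ← one
n=89: ⌊5028/552⌋−⌊4973/552⌋ = 9−9 = 0
n=90: ⌊5083/552⌋−⌊5028/552⌋ = 9−9 = 0
  …
n=98: ⌊5523/552⌋−⌊5468/552⌋ = 10−9 = 1  ← one
positions of the first 10 ones: 8 18 28 38 48 58 68 78 88 98

8 18 28 38 48 58 68 78 88 98


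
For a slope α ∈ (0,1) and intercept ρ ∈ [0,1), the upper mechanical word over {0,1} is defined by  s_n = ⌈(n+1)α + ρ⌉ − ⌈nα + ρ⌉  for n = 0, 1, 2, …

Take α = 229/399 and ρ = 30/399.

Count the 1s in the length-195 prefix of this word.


111

#1s = Σ_{n=0}^{194} s_n = Σ_{n=0}^{194} (⌈(n+1)α+ρ⌉ − ⌈nα+ρ⌉)
the sum telescopes: every ⌈nα+ρ⌉ with 0 < n < 195 appears once with + and once with −, leaving ⌈195α+ρ⌉ − ⌈0·α+ρ⌉
195α + ρ = (195·229 + 30) / 399 = 44685/399
ρ = 30/399
⌈44685/399⌉ = 112,  ⌈30/399⌉ = 1
#1s = 112 − 1 = 111


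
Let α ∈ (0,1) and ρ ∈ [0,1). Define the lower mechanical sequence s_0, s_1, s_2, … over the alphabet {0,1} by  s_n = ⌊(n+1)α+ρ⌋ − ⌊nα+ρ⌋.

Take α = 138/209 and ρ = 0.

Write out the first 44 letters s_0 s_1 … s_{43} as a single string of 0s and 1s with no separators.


01011011011011011011011011011011011011011011

n=0: ⌊(1·138)/209⌋ − ⌊(0·138)/209⌋ = ⌊138/209⌋ − ⌊0/209⌋ = 0 − 0 = 0
n=1: ⌊(2·138)/209⌋ − ⌊(1·138)/209⌋ = ⌊276/209⌋ − ⌊138/209⌋ = 1 − 0 = 1
n=2: ⌊(3·138)/209⌋ − ⌊(2·138)/209⌋ = ⌊414/209⌋ − ⌊276/209⌋ = 1 − 1 = 0
n=3: ⌊(4·138)/209⌋ − ⌊(3·138)/209⌋ = ⌊552/209⌋ − ⌊414/209⌋ = 2 − 1 = 1
n=4: ⌊(5·138)/209⌋ − ⌊(4·138)/209⌋ = ⌊690/209⌋ − ⌊552/209⌋ = 3 − 2 = 1
n=5: ⌊(6·138)/209⌋ − ⌊(5·138)/209⌋ = ⌊828/209⌋ − ⌊690/209⌋ = 3 − 3 = 0
n=6: ⌊(7·138)/209⌋ − ⌊(6·138)/209⌋ = ⌊966/209⌋ − ⌊828/209⌋ = 4 − 3 = 1
n=7: ⌊(8·138)/209⌋ − ⌊(7·138)/209⌋ = ⌊1104/209⌋ − ⌊966/209⌋ = 5 − 4 = 1
n=8: ⌊(9·138)/209⌋ − ⌊(8·138)/209⌋ = ⌊1242/209⌋ − ⌊1104/209⌋ = 5 − 5 = 0
n=9: ⌊(10·138)/209⌋ − ⌊(9·138)/209⌋ = ⌊1380/209⌋ − ⌊1242/209⌋ = 6 − 5 = 1
n=10: ⌊(11·138)/209⌋ − ⌊(10·138)/209⌋ = ⌊1518/209⌋ − ⌊1380/209⌋ = 7 − 6 = 1
n=11: ⌊(12·138)/209⌋ − ⌊(11·138)/209⌋ = ⌊1656/209⌋ − ⌊1518/209⌋ = 7 − 7 = 0
n=12: ⌊(13·138)/209⌋ − ⌊(12·138)/209⌋ = ⌊1794/209⌋ − ⌊1656/209⌋ = 8 − 7 = 1
n=13: ⌊(14·138)/209⌋ − ⌊(13·138)/209⌋ = ⌊1932/209⌋ − ⌊1794/209⌋ = 9 − 8 = 1
n=14: ⌊(15·138)/209⌋ − ⌊(14·138)/209⌋ = ⌊2070/209⌋ − ⌊1932/209⌋ = 9 − 9 = 0
n=15: ⌊(16·138)/209⌋ − ⌊(15·138)/209⌋ = ⌊2208/209⌋ − ⌊2070/209⌋ = 10 − 9 = 1
n=16: ⌊(17·138)/209⌋ − ⌊(16·138)/209⌋ = ⌊2346/209⌋ − ⌊2208/209⌋ = 11 − 10 = 1
n=17: ⌊(18·138)/209⌋ − ⌊(17·138)/209⌋ = ⌊2484/209⌋ − ⌊2346/209⌋ = 11 − 11 = 0
n=18: ⌊(19·138)/209⌋ − ⌊(18·138)/209⌋ = ⌊2622/209⌋ − ⌊2484/209⌋ = 12 − 11 = 1
n=19: ⌊(20·138)/209⌋ − ⌊(19·138)/209⌋ = ⌊2760/209⌋ − ⌊2622/209⌋ = 13 − 12 = 1
n=20: ⌊(21·138)/209⌋ − ⌊(20·138)/209⌋ = ⌊2898/209⌋ − ⌊2760/209⌋ = 13 − 13 = 0
n=21: ⌊(22·138)/209⌋ − ⌊(21·138)/209⌋ = ⌊3036/209⌋ − ⌊2898/209⌋ = 14 − 13 = 1
n=22: ⌊(23·138)/209⌋ − ⌊(22·138)/209⌋ = ⌊3174/209⌋ − ⌊3036/209⌋ = 15 − 14 = 1
n=23: ⌊(24·138)/209⌋ − ⌊(23·138)/209⌋ = ⌊3312/209⌋ − ⌊3174/209⌋ = 15 − 15 = 0
n=24: ⌊(25·138)/209⌋ − ⌊(24·138)/209⌋ = ⌊3450/209⌋ − ⌊3312/209⌋ = 16 − 15 = 1
n=25: ⌊(26·138)/209⌋ − ⌊(25·138)/209⌋ = ⌊3588/209⌋ − ⌊3450/209⌋ = 17 − 16 = 1
n=26: ⌊(27·138)/209⌋ − ⌊(26·138)/209⌋ = ⌊3726/209⌋ − ⌊3588/209⌋ = 17 − 17 = 0
n=27: ⌊(28·138)/209⌋ − ⌊(27·138)/209⌋ = ⌊3864/209⌋ − ⌊3726/209⌋ = 18 − 17 = 1
n=28: ⌊(29·138)/209⌋ − ⌊(28·138)/209⌋ = ⌊4002/209⌋ − ⌊3864/209⌋ = 19 − 18 = 1
n=29: ⌊(30·138)/209⌋ − ⌊(29·138)/209⌋ = ⌊4140/209⌋ − ⌊4002/209⌋ = 19 − 19 = 0
n=30: ⌊(31·138)/209⌋ − ⌊(30·138)/209⌋ = ⌊4278/209⌋ − ⌊4140/209⌋ = 20 − 19 = 1
n=31: ⌊(32·138)/209⌋ − ⌊(31·138)/209⌋ = ⌊4416/209⌋ − ⌊4278/209⌋ = 21 − 20 = 1
n=32: ⌊(33·138)/209⌋ − ⌊(32·138)/209⌋ = ⌊4554/209⌋ − ⌊4416/209⌋ = 21 − 21 = 0
n=33: ⌊(34·138)/209⌋ − ⌊(33·138)/209⌋ = ⌊4692/209⌋ − ⌊4554/209⌋ = 22 − 21 = 1
n=34: ⌊(35·138)/209⌋ − ⌊(34·138)/209⌋ = ⌊4830/209⌋ − ⌊4692/209⌋ = 23 − 22 = 1
n=35: ⌊(36·138)/209⌋ − ⌊(35·138)/209⌋ = ⌊4968/209⌋ − ⌊4830/209⌋ = 23 − 23 = 0
n=36: ⌊(37·138)/209⌋ − ⌊(36·138)/209⌋ = ⌊5106/209⌋ − ⌊4968/209⌋ = 24 − 23 = 1
n=37: ⌊(38·138)/209⌋ − ⌊(37·138)/209⌋ = ⌊5244/209⌋ − ⌊5106/209⌋ = 25 − 24 = 1
n=38: ⌊(39·138)/209⌋ − ⌊(38·138)/209⌋ = ⌊5382/209⌋ − ⌊5244/209⌋ = 25 − 25 = 0
n=39: ⌊(40·138)/209⌋ − ⌊(39·138)/209⌋ = ⌊5520/209⌋ − ⌊5382/209⌋ = 26 − 25 = 1
n=40: ⌊(41·138)/209⌋ − ⌊(40·138)/209⌋ = ⌊5658/209⌋ − ⌊5520/209⌋ = 27 − 26 = 1
n=41: ⌊(42·138)/209⌋ − ⌊(41·138)/209⌋ = ⌊5796/209⌋ − ⌊5658/209⌋ = 27 − 27 = 0
n=42: ⌊(43·138)/209⌋ − ⌊(42·138)/209⌋ = ⌊5934/209⌋ − ⌊5796/209⌋ = 28 − 27 = 1
n=43: ⌊(44·138)/209⌋ − ⌊(43·138)/209⌋ = ⌊6072/209⌋ − ⌊5934/209⌋ = 29 − 28 = 1


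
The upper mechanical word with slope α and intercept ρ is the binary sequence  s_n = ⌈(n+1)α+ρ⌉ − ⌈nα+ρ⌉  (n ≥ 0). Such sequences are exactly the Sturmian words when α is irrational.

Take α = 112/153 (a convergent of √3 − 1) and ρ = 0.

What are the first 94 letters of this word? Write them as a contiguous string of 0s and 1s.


n=0: ⌈(1·112)/153⌉ − ⌈(0·112)/153⌉ = ⌈112/153⌉ − ⌈0/153⌉ = 1 − 0 = 1
n=1: ⌈(2·112)/153⌉ − ⌈(1·112)/153⌉ = ⌈224/153⌉ − ⌈112/153⌉ = 2 − 1 = 1
n=2: ⌈(3·112)/153⌉ − ⌈(2·112)/153⌉ = ⌈336/153⌉ − ⌈224/153⌉ = 3 − 2 = 1
n=3: ⌈(4·112)/153⌉ − ⌈(3·112)/153⌉ = ⌈448/153⌉ − ⌈336/153⌉ = 3 − 3 = 0
n=4: ⌈(5·112)/153⌉ − ⌈(4·112)/153⌉ = ⌈560/153⌉ − ⌈448/153⌉ = 4 − 3 = 1
n=5: ⌈(6·112)/153⌉ − ⌈(5·112)/153⌉ = ⌈672/153⌉ − ⌈560/153⌉ = 5 − 4 = 1
n=6: ⌈(7·112)/153⌉ − ⌈(6·112)/153⌉ = ⌈784/153⌉ − ⌈672/153⌉ = 6 − 5 = 1
n=7: ⌈(8·112)/153⌉ − ⌈(7·112)/153⌉ = ⌈896/153⌉ − ⌈784/153⌉ = 6 − 6 = 0
n=8: ⌈(9·112)/153⌉ − ⌈(8·112)/153⌉ = ⌈1008/153⌉ − ⌈896/153⌉ = 7 − 6 = 1
n=9: ⌈(10·112)/153⌉ − ⌈(9·112)/153⌉ = ⌈1120/153⌉ − ⌈1008/153⌉ = 8 − 7 = 1
n=10: ⌈(11·112)/153⌉ − ⌈(10·112)/153⌉ = ⌈1232/153⌉ − ⌈1120/153⌉ = 9 − 8 = 1
n=11: ⌈(12·112)/153⌉ − ⌈(11·112)/153⌉ = ⌈1344/153⌉ − ⌈1232/153⌉ = 9 − 9 = 0
n=12: ⌈(13·112)/153⌉ − ⌈(12·112)/153⌉ = ⌈1456/153⌉ − ⌈1344/153⌉ = 10 − 9 = 1
n=13: ⌈(14·112)/153⌉ − ⌈(13·112)/153⌉ = ⌈1568/153⌉ − ⌈1456/153⌉ = 11 − 10 = 1
n=14: ⌈(15·112)/153⌉ − ⌈(14·112)/153⌉ = ⌈1680/153⌉ − ⌈1568/153⌉ = 11 − 11 = 0
n=15: ⌈(16·112)/153⌉ − ⌈(15·112)/153⌉ = ⌈1792/153⌉ − ⌈1680/153⌉ = 12 − 11 = 1
n=16: ⌈(17·112)/153⌉ − ⌈(16·112)/153⌉ = ⌈1904/153⌉ − ⌈1792/153⌉ = 13 − 12 = 1
n=17: ⌈(18·112)/153⌉ − ⌈(17·112)/153⌉ = ⌈2016/153⌉ − ⌈1904/153⌉ = 14 − 13 = 1
n=18: ⌈(19·112)/153⌉ − ⌈(18·112)/153⌉ = ⌈2128/153⌉ − ⌈2016/153⌉ = 14 − 14 = 0
n=19: ⌈(20·112)/153⌉ − ⌈(19·112)/153⌉ = ⌈2240/153⌉ − ⌈2128/153⌉ = 15 − 14 = 1
n=20: ⌈(21·112)/153⌉ − ⌈(20·112)/153⌉ = ⌈2352/153⌉ − ⌈2240/153⌉ = 16 − 15 = 1
n=21: ⌈(22·112)/153⌉ − ⌈(21·112)/153⌉ = ⌈2464/153⌉ − ⌈2352/153⌉ = 17 − 16 = 1
n=22: ⌈(23·112)/153⌉ − ⌈(22·112)/153⌉ = ⌈2576/153⌉ − ⌈2464/153⌉ = 17 − 17 = 0
n=23: ⌈(24·112)/153⌉ − ⌈(23·112)/153⌉ = ⌈2688/153⌉ − ⌈2576/153⌉ = 18 − 17 = 1
n=24: ⌈(25·112)/153⌉ − ⌈(24·112)/153⌉ = ⌈2800/153⌉ − ⌈2688/153⌉ = 19 − 18 = 1
n=25: ⌈(26·112)/153⌉ − ⌈(25·112)/153⌉ = ⌈2912/153⌉ − ⌈2800/153⌉ = 20 − 19 = 1
n=26: ⌈(27·112)/153⌉ − ⌈(26·112)/153⌉ = ⌈3024/153⌉ − ⌈2912/153⌉ = 20 − 20 = 0
n=27: ⌈(28·112)/153⌉ − ⌈(27·112)/153⌉ = ⌈3136/153⌉ − ⌈3024/153⌉ = 21 − 20 = 1
n=28: ⌈(29·112)/153⌉ − ⌈(28·112)/153⌉ = ⌈3248/153⌉ − ⌈3136/153⌉ = 22 − 21 = 1
n=29: ⌈(30·112)/153⌉ − ⌈(29·112)/153⌉ = ⌈3360/153⌉ − ⌈3248/153⌉ = 22 − 22 = 0
n=30: ⌈(31·112)/153⌉ − ⌈(30·112)/153⌉ = ⌈3472/153⌉ − ⌈3360/153⌉ = 23 − 22 = 1
n=31: ⌈(32·112)/153⌉ − ⌈(31·112)/153⌉ = ⌈3584/153⌉ − ⌈3472/153⌉ = 24 − 23 = 1
n=32: ⌈(33·112)/153⌉ − ⌈(32·112)/153⌉ = ⌈3696/153⌉ − ⌈3584/153⌉ = 25 − 24 = 1
n=33: ⌈(34·112)/153⌉ − ⌈(33·112)/153⌉ = ⌈3808/153⌉ − ⌈3696/153⌉ = 25 − 25 = 0
n=34: ⌈(35·112)/153⌉ − ⌈(34·112)/153⌉ = ⌈3920/153⌉ − ⌈3808/153⌉ = 26 − 25 = 1
n=35: ⌈(36·112)/153⌉ − ⌈(35·112)/153⌉ = ⌈4032/153⌉ − ⌈3920/153⌉ = 27 − 26 = 1
n=36: ⌈(37·112)/153⌉ − ⌈(36·112)/153⌉ = ⌈4144/153⌉ − ⌈4032/153⌉ = 28 − 27 = 1
n=37: ⌈(38·112)/153⌉ − ⌈(37·112)/153⌉ = ⌈4256/153⌉ − ⌈4144/153⌉ = 28 − 28 = 0
n=38: ⌈(39·112)/153⌉ − ⌈(38·112)/153⌉ = ⌈4368/153⌉ − ⌈4256/153⌉ = 29 − 28 = 1
n=39: ⌈(40·112)/153⌉ − ⌈(39·112)/153⌉ = ⌈4480/153⌉ − ⌈4368/153⌉ = 30 − 29 = 1
n=40: ⌈(41·112)/153⌉ − ⌈(40·112)/153⌉ = ⌈4592/153⌉ − ⌈4480/153⌉ = 31 − 30 = 1
n=41: ⌈(42·112)/153⌉ − ⌈(41·112)/153⌉ = ⌈4704/153⌉ − ⌈4592/153⌉ = 31 − 31 = 0
n=42: ⌈(43·112)/153⌉ − ⌈(42·112)/153⌉ = ⌈4816/153⌉ − ⌈4704/153⌉ = 32 − 31 = 1
n=43: ⌈(44·112)/153⌉ − ⌈(43·112)/153⌉ = ⌈4928/153⌉ − ⌈4816/153⌉ = 33 − 32 = 1
n=44: ⌈(45·112)/153⌉ − ⌈(44·112)/153⌉ = ⌈5040/153⌉ − ⌈4928/153⌉ = 33 − 33 = 0
n=45: ⌈(46·112)/153⌉ − ⌈(45·112)/153⌉ = ⌈5152/153⌉ − ⌈5040/153⌉ = 34 − 33 = 1
n=46: ⌈(47·112)/153⌉ − ⌈(46·112)/153⌉ = ⌈5264/153⌉ − ⌈5152/153⌉ = 35 − 34 = 1
n=47: ⌈(48·112)/153⌉ − ⌈(47·112)/153⌉ = ⌈5376/153⌉ − ⌈5264/153⌉ = 36 − 35 = 1
n=48: ⌈(49·112)/153⌉ − ⌈(48·112)/153⌉ = ⌈5488/153⌉ − ⌈5376/153⌉ = 36 − 36 = 0
n=49: ⌈(50·112)/153⌉ − ⌈(49·112)/153⌉ = ⌈5600/153⌉ − ⌈5488/153⌉ = 37 − 36 = 1
n=50: ⌈(51·112)/153⌉ − ⌈(50·112)/153⌉ = ⌈5712/153⌉ − ⌈5600/153⌉ = 38 − 37 = 1
n=51: ⌈(52·112)/153⌉ − ⌈(51·112)/153⌉ = ⌈5824/153⌉ − ⌈5712/153⌉ = 39 − 38 = 1
n=52: ⌈(53·112)/153⌉ − ⌈(52·112)/153⌉ = ⌈5936/153⌉ − ⌈5824/153⌉ = 39 − 39 = 0
n=53: ⌈(54·112)/153⌉ − ⌈(53·112)/153⌉ = ⌈6048/153⌉ − ⌈5936/153⌉ = 40 − 39 = 1
n=54: ⌈(55·112)/153⌉ − ⌈(54·112)/153⌉ = ⌈6160/153⌉ − ⌈6048/153⌉ = 41 − 40 = 1
n=55: ⌈(56·112)/153⌉ − ⌈(55·112)/153⌉ = ⌈6272/153⌉ − ⌈6160/153⌉ = 41 − 41 = 0
n=56: ⌈(57·112)/153⌉ − ⌈(56·112)/153⌉ = ⌈6384/153⌉ − ⌈6272/153⌉ = 42 − 41 = 1
n=57: ⌈(58·112)/153⌉ − ⌈(57·112)/153⌉ = ⌈6496/153⌉ − ⌈6384/153⌉ = 43 − 42 = 1
n=58: ⌈(59·112)/153⌉ − ⌈(58·112)/153⌉ = ⌈6608/153⌉ − ⌈6496/153⌉ = 44 − 43 = 1
n=59: ⌈(60·112)/153⌉ − ⌈(59·112)/153⌉ = ⌈6720/153⌉ − ⌈6608/153⌉ = 44 − 44 = 0
n=60: ⌈(61·112)/153⌉ − ⌈(60·112)/153⌉ = ⌈6832/153⌉ − ⌈6720/153⌉ = 45 − 44 = 1
n=61: ⌈(62·112)/153⌉ − ⌈(61·112)/153⌉ = ⌈6944/153⌉ − ⌈6832/153⌉ = 46 − 45 = 1
n=62: ⌈(63·112)/153⌉ − ⌈(62·112)/153⌉ = ⌈7056/153⌉ − ⌈6944/153⌉ = 47 − 46 = 1
n=63: ⌈(64·112)/153⌉ − ⌈(63·112)/153⌉ = ⌈7168/153⌉ − ⌈7056/153⌉ = 47 − 47 = 0
n=64: ⌈(65·112)/153⌉ − ⌈(64·112)/153⌉ = ⌈7280/153⌉ − ⌈7168/153⌉ = 48 − 47 = 1
n=65: ⌈(66·112)/153⌉ − ⌈(65·112)/153⌉ = ⌈7392/153⌉ − ⌈7280/153⌉ = 49 − 48 = 1
n=66: ⌈(67·112)/153⌉ − ⌈(66·112)/153⌉ = ⌈7504/153⌉ − ⌈7392/153⌉ = 50 − 49 = 1
n=67: ⌈(68·112)/153⌉ − ⌈(67·112)/153⌉ = ⌈7616/153⌉ − ⌈7504/153⌉ = 50 − 50 = 0
n=68: ⌈(69·112)/153⌉ − ⌈(68·112)/153⌉ = ⌈7728/153⌉ − ⌈7616/153⌉ = 51 − 50 = 1
n=69: ⌈(70·112)/153⌉ − ⌈(69·112)/153⌉ = ⌈7840/153⌉ − ⌈7728/153⌉ = 52 − 51 = 1
n=70: ⌈(71·112)/153⌉ − ⌈(70·112)/153⌉ = ⌈7952/153⌉ − ⌈7840/153⌉ = 52 − 52 = 0
n=71: ⌈(72·112)/153⌉ − ⌈(71·112)/153⌉ = ⌈8064/153⌉ − ⌈7952/153⌉ = 53 − 52 = 1
n=72: ⌈(73·112)/153⌉ − ⌈(72·112)/153⌉ = ⌈8176/153⌉ − ⌈8064/153⌉ = 54 − 53 = 1
n=73: ⌈(74·112)/153⌉ − ⌈(73·112)/153⌉ = ⌈8288/153⌉ − ⌈8176/153⌉ = 55 − 54 = 1
n=74: ⌈(75·112)/153⌉ − ⌈(74·112)/153⌉ = ⌈8400/153⌉ − ⌈8288/153⌉ = 55 − 55 = 0
n=75: ⌈(76·112)/153⌉ − ⌈(75·112)/153⌉ = ⌈8512/153⌉ − ⌈8400/153⌉ = 56 − 55 = 1
n=76: ⌈(77·112)/153⌉ − ⌈(76·112)/153⌉ = ⌈8624/153⌉ − ⌈8512/153⌉ = 57 − 56 = 1
n=77: ⌈(78·112)/153⌉ − ⌈(77·112)/153⌉ = ⌈8736/153⌉ − ⌈8624/153⌉ = 58 − 57 = 1
n=78: ⌈(79·112)/153⌉ − ⌈(78·112)/153⌉ = ⌈8848/153⌉ − ⌈8736/153⌉ = 58 − 58 = 0
n=79: ⌈(80·112)/153⌉ − ⌈(79·112)/153⌉ = ⌈8960/153⌉ − ⌈8848/153⌉ = 59 − 58 = 1
n=80: ⌈(81·112)/153⌉ − ⌈(80·112)/153⌉ = ⌈9072/153⌉ − ⌈8960/153⌉ = 60 − 59 = 1
n=81: ⌈(82·112)/153⌉ − ⌈(81·112)/153⌉ = ⌈9184/153⌉ − ⌈9072/153⌉ = 61 − 60 = 1
n=82: ⌈(83·112)/153⌉ − ⌈(82·112)/153⌉ = ⌈9296/153⌉ − ⌈9184/153⌉ = 61 − 61 = 0
n=83: ⌈(84·112)/153⌉ − ⌈(83·112)/153⌉ = ⌈9408/153⌉ − ⌈9296/153⌉ = 62 − 61 = 1
n=84: ⌈(85·112)/153⌉ − ⌈(84·112)/153⌉ = ⌈9520/153⌉ − ⌈9408/153⌉ = 63 − 62 = 1
n=85: ⌈(86·112)/153⌉ − ⌈(85·112)/153⌉ = ⌈9632/153⌉ − ⌈9520/153⌉ = 63 − 63 = 0
n=86: ⌈(87·112)/153⌉ − ⌈(86·112)/153⌉ = ⌈9744/153⌉ − ⌈9632/153⌉ = 64 − 63 = 1
n=87: ⌈(88·112)/153⌉ − ⌈(87·112)/153⌉ = ⌈9856/153⌉ − ⌈9744/153⌉ = 65 − 64 = 1
n=88: ⌈(89·112)/153⌉ − ⌈(88·112)/153⌉ = ⌈9968/153⌉ − ⌈9856/153⌉ = 66 − 65 = 1
n=89: ⌈(90·112)/153⌉ − ⌈(89·112)/153⌉ = ⌈10080/153⌉ − ⌈9968/153⌉ = 66 − 66 = 0
n=90: ⌈(91·112)/153⌉ − ⌈(90·112)/153⌉ = ⌈10192/153⌉ − ⌈10080/153⌉ = 67 − 66 = 1
n=91: ⌈(92·112)/153⌉ − ⌈(91·112)/153⌉ = ⌈10304/153⌉ − ⌈10192/153⌉ = 68 − 67 = 1
n=92: ⌈(93·112)/153⌉ − ⌈(92·112)/153⌉ = ⌈10416/153⌉ − ⌈10304/153⌉ = 69 − 68 = 1
n=93: ⌈(94·112)/153⌉ − ⌈(93·112)/153⌉ = ⌈10528/153⌉ − ⌈10416/153⌉ = 69 − 69 = 0

1110111011101101110111011101101110111011101101110111011011101110111011011101110111011011101110


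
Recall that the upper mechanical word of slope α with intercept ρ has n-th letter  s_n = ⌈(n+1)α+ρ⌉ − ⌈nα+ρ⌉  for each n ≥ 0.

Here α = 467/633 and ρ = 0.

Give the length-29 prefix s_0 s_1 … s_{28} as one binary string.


n=0: ⌈(1·467)/633⌉ − ⌈(0·467)/633⌉ = ⌈467/633⌉ − ⌈0/633⌉ = 1 − 0 = 1
n=1: ⌈(2·467)/633⌉ − ⌈(1·467)/633⌉ = ⌈934/633⌉ − ⌈467/633⌉ = 2 − 1 = 1
n=2: ⌈(3·467)/633⌉ − ⌈(2·467)/633⌉ = ⌈1401/633⌉ − ⌈934/633⌉ = 3 − 2 = 1
n=3: ⌈(4·467)/633⌉ − ⌈(3·467)/633⌉ = ⌈1868/633⌉ − ⌈1401/633⌉ = 3 − 3 = 0
n=4: ⌈(5·467)/633⌉ − ⌈(4·467)/633⌉ = ⌈2335/633⌉ − ⌈1868/633⌉ = 4 − 3 = 1
n=5: ⌈(6·467)/633⌉ − ⌈(5·467)/633⌉ = ⌈2802/633⌉ − ⌈2335/633⌉ = 5 − 4 = 1
n=6: ⌈(7·467)/633⌉ − ⌈(6·467)/633⌉ = ⌈3269/633⌉ − ⌈2802/633⌉ = 6 − 5 = 1
n=7: ⌈(8·467)/633⌉ − ⌈(7·467)/633⌉ = ⌈3736/633⌉ − ⌈3269/633⌉ = 6 − 6 = 0
n=8: ⌈(9·467)/633⌉ − ⌈(8·467)/633⌉ = ⌈4203/633⌉ − ⌈3736/633⌉ = 7 − 6 = 1
n=9: ⌈(10·467)/633⌉ − ⌈(9·467)/633⌉ = ⌈4670/633⌉ − ⌈4203/633⌉ = 8 − 7 = 1
n=10: ⌈(11·467)/633⌉ − ⌈(10·467)/633⌉ = ⌈5137/633⌉ − ⌈4670/633⌉ = 9 − 8 = 1
n=11: ⌈(12·467)/633⌉ − ⌈(11·467)/633⌉ = ⌈5604/633⌉ − ⌈5137/633⌉ = 9 − 9 = 0
n=12: ⌈(13·467)/633⌉ − ⌈(12·467)/633⌉ = ⌈6071/633⌉ − ⌈5604/633⌉ = 10 − 9 = 1
n=13: ⌈(14·467)/633⌉ − ⌈(13·467)/633⌉ = ⌈6538/633⌉ − ⌈6071/633⌉ = 11 − 10 = 1
n=14: ⌈(15·467)/633⌉ − ⌈(14·467)/633⌉ = ⌈7005/633⌉ − ⌈6538/633⌉ = 12 − 11 = 1
n=15: ⌈(16·467)/633⌉ − ⌈(15·467)/633⌉ = ⌈7472/633⌉ − ⌈7005/633⌉ = 12 − 12 = 0
n=16: ⌈(17·467)/633⌉ − ⌈(16·467)/633⌉ = ⌈7939/633⌉ − ⌈7472/633⌉ = 13 − 12 = 1
n=17: ⌈(18·467)/633⌉ − ⌈(17·467)/633⌉ = ⌈8406/633⌉ − ⌈7939/633⌉ = 14 − 13 = 1
n=18: ⌈(19·467)/633⌉ − ⌈(18·467)/633⌉ = ⌈8873/633⌉ − ⌈8406/633⌉ = 15 − 14 = 1
n=19: ⌈(20·467)/633⌉ − ⌈(19·467)/633⌉ = ⌈9340/633⌉ − ⌈8873/633⌉ = 15 − 15 = 0
n=20: ⌈(21·467)/633⌉ − ⌈(20·467)/633⌉ = ⌈9807/633⌉ − ⌈9340/633⌉ = 16 − 15 = 1
n=21: ⌈(22·467)/633⌉ − ⌈(21·467)/633⌉ = ⌈10274/633⌉ − ⌈9807/633⌉ = 17 − 16 = 1
n=22: ⌈(23·467)/633⌉ − ⌈(22·467)/633⌉ = ⌈10741/633⌉ − ⌈10274/633⌉ = 17 − 17 = 0
n=23: ⌈(24·467)/633⌉ − ⌈(23·467)/633⌉ = ⌈11208/633⌉ − ⌈10741/633⌉ = 18 − 17 = 1
n=24: ⌈(25·467)/633⌉ − ⌈(24·467)/633⌉ = ⌈11675/633⌉ − ⌈11208/633⌉ = 19 − 18 = 1
n=25: ⌈(26·467)/633⌉ − ⌈(25·467)/633⌉ = ⌈12142/633⌉ − ⌈11675/633⌉ = 20 − 19 = 1
n=26: ⌈(27·467)/633⌉ − ⌈(26·467)/633⌉ = ⌈12609/633⌉ − ⌈12142/633⌉ = 20 − 20 = 0
n=27: ⌈(28·467)/633⌉ − ⌈(27·467)/633⌉ = ⌈13076/633⌉ − ⌈12609/633⌉ = 21 − 20 = 1
n=28: ⌈(29·467)/633⌉ − ⌈(28·467)/633⌉ = ⌈13543/633⌉ − ⌈13076/633⌉ = 22 − 21 = 1

11101110111011101110110111011


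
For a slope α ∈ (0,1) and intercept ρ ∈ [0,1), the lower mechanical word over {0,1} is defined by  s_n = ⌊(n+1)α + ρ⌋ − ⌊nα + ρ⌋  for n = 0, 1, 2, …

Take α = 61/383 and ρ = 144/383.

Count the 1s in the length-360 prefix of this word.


57

#1s = Σ_{n=0}^{359} s_n = Σ_{n=0}^{359} (⌊(n+1)α+ρ⌋ − ⌊nα+ρ⌋)
the sum telescopes: every ⌊nα+ρ⌋ with 0 < n < 360 appears once with + and once with −, leaving ⌊360α+ρ⌋ − ⌊0·α+ρ⌋
360α + ρ = (360·61 + 144) / 383 = 22104/383
ρ = 144/383
⌊22104/383⌋ = 57,  ⌊144/383⌋ = 0
#1s = 57 − 0 = 57
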